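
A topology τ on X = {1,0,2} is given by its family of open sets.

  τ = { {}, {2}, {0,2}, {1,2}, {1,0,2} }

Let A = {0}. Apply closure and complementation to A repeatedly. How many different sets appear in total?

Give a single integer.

4

closure: X∖int(X∖A) = X∖{1,2} = {0}
Let k=closure and c=complement:
  1. A     = {0}
  2. cA    = {1,2}
  3. kcA   = {1,0,2}
  4. ckcA  = {}
— saturated at 4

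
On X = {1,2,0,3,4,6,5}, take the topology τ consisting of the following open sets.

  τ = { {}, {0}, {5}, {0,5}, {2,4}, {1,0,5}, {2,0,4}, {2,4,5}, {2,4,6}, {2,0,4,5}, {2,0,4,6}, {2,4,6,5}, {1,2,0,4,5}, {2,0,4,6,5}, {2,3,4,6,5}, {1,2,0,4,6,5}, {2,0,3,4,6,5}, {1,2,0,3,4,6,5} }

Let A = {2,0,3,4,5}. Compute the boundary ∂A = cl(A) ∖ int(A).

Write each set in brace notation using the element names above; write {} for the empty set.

{1,3,6}

interior: largest open inside A is {2,0,4,5} (from {}, {0}, {5}, {0,5}, {2,4}, {2,0,4}, {2,4,5}, {2,0,4,5})
cl via duality: int({1,6}) = {}, so X∖{} = {1,2,0,3,4,6,5}
cl∖int = {1,3,6}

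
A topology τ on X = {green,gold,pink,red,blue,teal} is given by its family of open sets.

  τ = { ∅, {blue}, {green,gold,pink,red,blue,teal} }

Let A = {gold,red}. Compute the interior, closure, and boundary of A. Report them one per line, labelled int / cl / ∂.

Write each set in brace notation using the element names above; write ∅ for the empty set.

int(A) = ∅
cl(A)  = {green,gold,pink,red,teal}
∂A     = {green,gold,pink,red,teal}

interior: largest open inside A is ∅ (from ∅)
cl via duality: int({green,pink,blue,teal}) = {blue}, so X∖{blue} = {green,gold,pink,red,teal}
cl∖int = {green,gold,pink,red,teal}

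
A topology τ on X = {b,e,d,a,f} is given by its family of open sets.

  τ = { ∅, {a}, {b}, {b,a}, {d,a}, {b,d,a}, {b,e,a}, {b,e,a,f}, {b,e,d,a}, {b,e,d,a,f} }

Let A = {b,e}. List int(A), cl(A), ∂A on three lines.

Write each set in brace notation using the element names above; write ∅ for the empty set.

int(A) = {b}
cl(A)  = {b,e,f}
∂A     = {e,f}

interior: largest open inside A is {b} (from ∅, {b})
cl via duality: int({d,a,f}) = {d,a}, so X∖{d,a} = {b,e,f}
cl∖int = {e,f}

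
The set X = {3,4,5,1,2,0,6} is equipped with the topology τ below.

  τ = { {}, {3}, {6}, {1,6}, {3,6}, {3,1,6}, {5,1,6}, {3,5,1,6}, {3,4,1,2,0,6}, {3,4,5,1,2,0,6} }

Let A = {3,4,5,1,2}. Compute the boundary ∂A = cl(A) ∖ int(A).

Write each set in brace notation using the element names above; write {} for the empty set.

{4,5,1,2,0}

interior: largest open inside A is {3} (from {}, {3})
cl via duality: int({0,6}) = {6}, so X∖{6} = {3,4,5,1,2,0}
cl∖int = {4,5,1,2,0}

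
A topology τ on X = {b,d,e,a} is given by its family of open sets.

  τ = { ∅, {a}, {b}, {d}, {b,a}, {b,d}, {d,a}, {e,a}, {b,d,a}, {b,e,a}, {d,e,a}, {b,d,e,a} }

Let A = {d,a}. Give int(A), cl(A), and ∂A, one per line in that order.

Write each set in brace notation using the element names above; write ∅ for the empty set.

int(A) = {d,a}
cl(A)  = {d,e,a}
∂A     = {e}

interior: largest open inside A is {d,a} (from ∅, {d}, {a}, {d,a})
cl via duality: int({b,e}) = {b}, so X∖{b} = {d,e,a}
cl∖int = {e}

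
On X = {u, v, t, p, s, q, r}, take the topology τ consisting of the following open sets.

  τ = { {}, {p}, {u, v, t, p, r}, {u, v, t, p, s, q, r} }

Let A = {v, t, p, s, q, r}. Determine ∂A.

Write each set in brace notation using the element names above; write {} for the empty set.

open subsets of A: {}, {p}; so int(A) = {p}
closure: X∖int(X∖A) = X∖{} = {u, v, t, p, s, q, r}
∂A = {u, v, t, p, s, q, r} minus {p} = {u, v, t, s, q, r}

{u, v, t, s, q, r}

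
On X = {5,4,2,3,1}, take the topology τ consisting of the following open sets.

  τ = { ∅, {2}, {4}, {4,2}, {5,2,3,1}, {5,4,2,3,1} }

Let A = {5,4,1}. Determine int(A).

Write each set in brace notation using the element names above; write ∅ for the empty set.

opens ⊆ A: ∅, {4}; union → int = {4}

{4}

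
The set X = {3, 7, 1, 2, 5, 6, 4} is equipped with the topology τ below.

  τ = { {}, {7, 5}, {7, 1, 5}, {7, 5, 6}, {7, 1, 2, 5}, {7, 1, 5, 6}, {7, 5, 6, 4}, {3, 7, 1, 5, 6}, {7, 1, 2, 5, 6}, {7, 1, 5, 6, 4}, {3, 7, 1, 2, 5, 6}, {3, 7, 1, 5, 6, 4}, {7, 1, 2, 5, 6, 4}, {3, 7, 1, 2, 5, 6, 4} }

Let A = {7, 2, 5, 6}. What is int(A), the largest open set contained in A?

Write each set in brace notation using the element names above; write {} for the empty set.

opens ⊆ A: {}, {7, 5}, {7, 5, 6}; union → int = {7, 5, 6}

{7, 5, 6}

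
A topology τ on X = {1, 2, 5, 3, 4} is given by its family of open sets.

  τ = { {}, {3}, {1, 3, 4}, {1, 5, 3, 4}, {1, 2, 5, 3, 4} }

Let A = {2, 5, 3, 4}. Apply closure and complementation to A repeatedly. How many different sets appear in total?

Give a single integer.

6

closure: X∖int(X∖A) = X∖{} = {1, 2, 5, 3, 4}
Let k=closure and c=complement:
  1. A     = {2, 5, 3, 4}
  2. kA    = {1, 2, 5, 3, 4}
  3. cA    = {1}
  4. ckA   = {}
  5. kcA   = {1, 2, 5, 4}
  6. ckcA  = {3}
— saturated at 6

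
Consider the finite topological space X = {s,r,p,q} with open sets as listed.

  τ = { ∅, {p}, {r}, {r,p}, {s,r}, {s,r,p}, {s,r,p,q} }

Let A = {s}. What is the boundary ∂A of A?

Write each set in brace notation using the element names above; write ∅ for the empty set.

{s,q}

open subsets of A: ∅; so int(A) = ∅
closure: X∖int(X∖A) = X∖{r,p} = {s,q}
∂A = {s,q} minus ∅ = {s,q}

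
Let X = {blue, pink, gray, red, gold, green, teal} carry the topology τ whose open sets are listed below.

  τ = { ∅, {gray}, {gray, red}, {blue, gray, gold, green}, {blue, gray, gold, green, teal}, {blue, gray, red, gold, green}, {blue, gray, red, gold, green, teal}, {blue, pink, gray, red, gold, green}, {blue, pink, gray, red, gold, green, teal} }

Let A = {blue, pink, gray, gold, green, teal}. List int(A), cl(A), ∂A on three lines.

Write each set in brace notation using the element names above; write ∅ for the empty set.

int(A) = {blue, gray, gold, green, teal}
cl(A)  = {blue, pink, gray, red, gold, green, teal}
∂A     = {pink, red}

interior: largest open inside A is {blue, gray, gold, green, teal} (from ∅, {gray}, {blue, gray, gold, green}, {blue, gray, gold, green, teal})
cl via duality: int({red}) = ∅, so X∖∅ = {blue, pink, gray, red, gold, green, teal}
cl∖int = {pink, red}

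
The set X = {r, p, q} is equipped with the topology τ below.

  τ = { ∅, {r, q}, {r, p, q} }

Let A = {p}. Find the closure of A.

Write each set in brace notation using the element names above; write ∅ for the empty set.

X∖A={r, q}, int(X∖A)={r, q}, hence cl(A)={p}

{p}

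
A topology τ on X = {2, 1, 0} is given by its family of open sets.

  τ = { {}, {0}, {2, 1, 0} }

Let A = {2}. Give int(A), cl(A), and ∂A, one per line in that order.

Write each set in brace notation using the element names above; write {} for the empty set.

U open, U⊆A: {}. int(A) = ⋃ = {}
X∖A={1, 0}, int(X∖A)={0}, hence cl(A)={2, 1}
∂A: remove int from cl → {2, 1}

int(A) = {}
cl(A)  = {2, 1}
∂A     = {2, 1}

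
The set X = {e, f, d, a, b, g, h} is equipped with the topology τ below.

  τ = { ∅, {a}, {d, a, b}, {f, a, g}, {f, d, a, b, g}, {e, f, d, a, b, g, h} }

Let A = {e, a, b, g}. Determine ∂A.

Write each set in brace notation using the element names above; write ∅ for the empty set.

interior: largest open inside A is {a} (from ∅, {a})
cl via duality: int({f, d, h}) = ∅, so X∖∅ = {e, f, d, a, b, g, h}
cl∖int = {e, f, d, b, g, h}

{e, f, d, b, g, h}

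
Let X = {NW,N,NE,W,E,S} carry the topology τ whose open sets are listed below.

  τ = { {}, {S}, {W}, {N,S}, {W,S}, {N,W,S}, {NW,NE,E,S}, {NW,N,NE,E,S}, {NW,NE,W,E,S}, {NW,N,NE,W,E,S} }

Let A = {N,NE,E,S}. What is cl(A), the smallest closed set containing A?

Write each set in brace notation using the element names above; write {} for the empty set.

X∖A={NW,W}, int(X∖A)={W}, hence cl(A)={NW,N,NE,E,S}

{NW,N,NE,E,S}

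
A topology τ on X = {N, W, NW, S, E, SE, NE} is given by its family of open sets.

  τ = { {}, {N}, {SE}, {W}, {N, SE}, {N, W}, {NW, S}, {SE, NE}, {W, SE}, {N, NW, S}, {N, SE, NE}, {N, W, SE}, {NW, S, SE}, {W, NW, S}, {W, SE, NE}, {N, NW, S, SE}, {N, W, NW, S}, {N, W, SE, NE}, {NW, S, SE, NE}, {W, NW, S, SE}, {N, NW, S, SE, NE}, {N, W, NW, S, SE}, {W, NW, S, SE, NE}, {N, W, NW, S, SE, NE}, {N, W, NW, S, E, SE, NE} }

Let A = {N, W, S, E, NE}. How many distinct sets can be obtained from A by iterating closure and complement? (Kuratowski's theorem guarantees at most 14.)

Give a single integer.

12

closure: X∖int(X∖A) = X∖{SE} = {N, W, NW, S, E, NE}
Let k=closure and c=complement:
  1. A     = {N, W, S, E, NE}
  2. kA    = {N, W, NW, S, E, NE}
  3. cA    = {NW, SE}
  4. ckA   = {SE}
  5. kcA   = {NW, S, E, SE, NE}
  6. kckA  = {E, SE, NE}
  7. ckcA  = {N, W}
  8. ckckA = {N, W, NW, S}
  9. kckcA = {N, W, E}
  10. kckckA = {N, W, NW, S, E}
  11. ckckcA = {NW, S, SE, NE}
  12. ckckckA = {SE, NE}
— saturated at 12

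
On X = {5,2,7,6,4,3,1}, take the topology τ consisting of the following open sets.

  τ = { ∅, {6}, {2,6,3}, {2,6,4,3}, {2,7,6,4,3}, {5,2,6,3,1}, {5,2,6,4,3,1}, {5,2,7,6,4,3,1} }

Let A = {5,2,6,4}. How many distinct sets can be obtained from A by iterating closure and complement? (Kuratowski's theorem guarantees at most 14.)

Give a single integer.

6

X∖A={7,3,1}, int(X∖A)=∅, hence cl(A)={5,2,7,6,4,3,1}
Orbit (k=closure, c=complement):
  1. A     = {5,2,6,4}
  2. kA    = {5,2,7,6,4,3,1}
  3. cA    = {7,3,1}
  4. ckA   = ∅
  5. kcA   = {5,2,7,4,3,1}
  6. ckcA  = {6}
(closed under both — stop)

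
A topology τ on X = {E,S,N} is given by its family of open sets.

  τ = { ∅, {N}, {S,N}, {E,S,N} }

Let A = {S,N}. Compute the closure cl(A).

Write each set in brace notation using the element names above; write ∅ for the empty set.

{E,S,N}

complement {E}; its interior ∅; cl(A) = X∖∅ = {E,S,N}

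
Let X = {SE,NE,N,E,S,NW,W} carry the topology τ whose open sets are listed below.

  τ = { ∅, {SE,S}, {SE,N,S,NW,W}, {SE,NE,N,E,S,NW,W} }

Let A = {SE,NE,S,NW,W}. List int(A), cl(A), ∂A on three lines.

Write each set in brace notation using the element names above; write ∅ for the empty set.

int(A) = {SE,S}
cl(A)  = {SE,NE,N,E,S,NW,W}
∂A     = {NE,N,E,NW,W}

interior: largest open inside A is {SE,S} (from ∅, {SE,S})
cl via duality: int({N,E}) = ∅, so X∖∅ = {SE,NE,N,E,S,NW,W}
cl∖int = {NE,N,E,NW,W}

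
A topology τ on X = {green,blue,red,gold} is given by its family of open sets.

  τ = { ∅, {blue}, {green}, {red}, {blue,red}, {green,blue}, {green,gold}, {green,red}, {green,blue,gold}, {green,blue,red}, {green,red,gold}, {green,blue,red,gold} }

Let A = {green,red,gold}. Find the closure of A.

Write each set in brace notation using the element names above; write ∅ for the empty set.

{green,red,gold}

complement {blue}; its interior {blue}; cl(A) = X∖{blue} = {green,red,gold}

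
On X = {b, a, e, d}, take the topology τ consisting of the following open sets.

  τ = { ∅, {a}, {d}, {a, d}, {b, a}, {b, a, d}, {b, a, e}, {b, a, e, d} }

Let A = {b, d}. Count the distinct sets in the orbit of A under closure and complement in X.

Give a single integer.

6

closure: X∖int(X∖A) = X∖{a} = {b, e, d}
Let k=closure and c=complement:
  1. A     = {b, d}
  2. kA    = {b, e, d}
  3. cA    = {a, e}
  4. ckA   = {a}
  5. kcA   = {b, a, e}
  6. ckcA  = {d}
— saturated at 6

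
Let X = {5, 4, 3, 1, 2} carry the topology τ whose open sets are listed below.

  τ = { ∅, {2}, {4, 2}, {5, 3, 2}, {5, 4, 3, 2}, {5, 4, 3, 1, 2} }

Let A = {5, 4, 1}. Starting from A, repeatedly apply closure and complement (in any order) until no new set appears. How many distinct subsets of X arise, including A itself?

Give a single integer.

6

cl via duality: int({3, 2}) = {2}, so X∖{2} = {5, 4, 3, 1}
Write k for closure, c for complement:
  1. A     = {5, 4, 1}
  2. kA    = {5, 4, 3, 1}
  3. cA    = {3, 2}
  4. ckA   = {2}
  5. kcA   = {5, 4, 3, 1, 2}
  6. ckcA  = ∅
applying k or c yields no new set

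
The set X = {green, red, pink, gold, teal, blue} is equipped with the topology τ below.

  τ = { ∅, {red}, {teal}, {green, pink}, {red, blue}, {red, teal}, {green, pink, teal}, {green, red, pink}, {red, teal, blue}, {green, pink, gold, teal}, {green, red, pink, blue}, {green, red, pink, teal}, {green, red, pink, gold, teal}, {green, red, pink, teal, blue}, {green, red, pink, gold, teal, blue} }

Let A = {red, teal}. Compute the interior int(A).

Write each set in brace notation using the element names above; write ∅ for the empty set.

{red, teal}

U open, U⊆A: ∅, {red}, {teal}, {red, teal}. int(A) = ⋃ = {red, teal}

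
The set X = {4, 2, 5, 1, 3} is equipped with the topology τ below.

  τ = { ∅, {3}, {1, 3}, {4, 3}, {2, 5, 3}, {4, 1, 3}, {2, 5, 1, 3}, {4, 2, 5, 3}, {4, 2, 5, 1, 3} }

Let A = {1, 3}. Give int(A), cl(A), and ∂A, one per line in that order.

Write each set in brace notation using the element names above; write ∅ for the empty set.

int(A) = {1, 3}
cl(A)  = {4, 2, 5, 1, 3}
∂A     = {4, 2, 5}

U open, U⊆A: ∅, {3}, {1, 3}. int(A) = ⋃ = {1, 3}
X∖A={4, 2, 5}, int(X∖A)=∅, hence cl(A)={4, 2, 5, 1, 3}
∂A: remove int from cl → {4, 2, 5}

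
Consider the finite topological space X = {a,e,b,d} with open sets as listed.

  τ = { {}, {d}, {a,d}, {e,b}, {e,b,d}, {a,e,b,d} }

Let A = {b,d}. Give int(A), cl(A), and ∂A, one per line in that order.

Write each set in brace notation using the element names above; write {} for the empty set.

int(A) = {d}
cl(A)  = {a,e,b,d}
∂A     = {a,e,b}

opens ⊆ A: {}, {d}; union → int = {d}
complement {a,e}; its interior {}; cl(A) = X∖{} = {a,e,b,d}
boundary = {a,e,b,d} ∖ {d} = {a,e,b}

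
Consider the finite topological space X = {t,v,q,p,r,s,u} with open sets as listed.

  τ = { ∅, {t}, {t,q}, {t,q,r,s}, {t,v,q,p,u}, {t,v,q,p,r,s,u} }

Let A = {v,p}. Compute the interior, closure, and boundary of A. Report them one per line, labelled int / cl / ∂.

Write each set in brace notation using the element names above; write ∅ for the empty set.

int(A) = ∅
cl(A)  = {v,p,u}
∂A     = {v,p,u}

opens ⊆ A: ∅; union → int = ∅
complement {t,q,r,s,u}; its interior {t,q,r,s}; cl(A) = X∖{t,q,r,s} = {v,p,u}
boundary = {v,p,u} ∖ ∅ = {v,p,u}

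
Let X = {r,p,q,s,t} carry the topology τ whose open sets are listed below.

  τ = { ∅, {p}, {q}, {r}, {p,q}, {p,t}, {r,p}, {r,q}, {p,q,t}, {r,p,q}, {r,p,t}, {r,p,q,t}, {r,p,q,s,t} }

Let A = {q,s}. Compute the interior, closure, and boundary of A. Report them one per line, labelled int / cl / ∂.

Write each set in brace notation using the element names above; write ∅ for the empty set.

int(A) = {q}
cl(A)  = {q,s}
∂A     = {s}

U open, U⊆A: ∅, {q}. int(A) = ⋃ = {q}
X∖A={r,p,t}, int(X∖A)={r,p,t}, hence cl(A)={q,s}
∂A: remove int from cl → {s}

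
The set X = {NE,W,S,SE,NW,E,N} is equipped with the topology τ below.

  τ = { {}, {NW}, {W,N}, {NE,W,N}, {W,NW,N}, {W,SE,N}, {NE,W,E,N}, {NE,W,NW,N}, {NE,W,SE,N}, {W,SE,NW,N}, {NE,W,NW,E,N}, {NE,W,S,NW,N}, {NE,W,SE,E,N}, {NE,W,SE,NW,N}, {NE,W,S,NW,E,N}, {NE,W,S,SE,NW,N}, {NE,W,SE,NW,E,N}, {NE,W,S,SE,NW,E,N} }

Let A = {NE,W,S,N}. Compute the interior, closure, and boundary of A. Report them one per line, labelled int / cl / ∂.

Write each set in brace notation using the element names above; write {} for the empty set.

int(A) = {NE,W,N}
cl(A)  = {NE,W,S,SE,E,N}
∂A     = {S,SE,E}

interior: largest open inside A is {NE,W,N} (from {}, {W,N}, {NE,W,N})
cl via duality: int({SE,NW,E}) = {NW}, so X∖{NW} = {NE,W,S,SE,E,N}
cl∖int = {S,SE,E}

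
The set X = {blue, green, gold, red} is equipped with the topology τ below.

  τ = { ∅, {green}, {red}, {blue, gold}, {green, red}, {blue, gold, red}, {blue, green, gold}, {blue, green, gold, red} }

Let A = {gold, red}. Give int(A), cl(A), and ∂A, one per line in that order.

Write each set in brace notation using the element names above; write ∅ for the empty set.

interior: largest open inside A is {red} (from ∅, {red})
cl via duality: int({blue, green}) = {green}, so X∖{green} = {blue, gold, red}
cl∖int = {blue, gold}

int(A) = {red}
cl(A)  = {blue, gold, red}
∂A     = {blue, gold}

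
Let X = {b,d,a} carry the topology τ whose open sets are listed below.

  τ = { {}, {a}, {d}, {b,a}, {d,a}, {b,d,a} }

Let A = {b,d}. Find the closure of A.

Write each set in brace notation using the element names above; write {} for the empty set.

cl via duality: int({a}) = {a}, so X∖{a} = {b,d}

{b,d}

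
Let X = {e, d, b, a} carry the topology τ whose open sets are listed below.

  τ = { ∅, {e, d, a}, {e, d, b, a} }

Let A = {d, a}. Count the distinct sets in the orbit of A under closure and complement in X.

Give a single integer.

complement {e, b}; its interior ∅; cl(A) = X∖∅ = {e, d, b, a}
With k = closure, c = complement:
  1. A     = {d, a}
  2. kA    = {e, d, b, a}
  3. cA    = {e, b}
  4. ckA   = ∅
k, c of each give nothing new

4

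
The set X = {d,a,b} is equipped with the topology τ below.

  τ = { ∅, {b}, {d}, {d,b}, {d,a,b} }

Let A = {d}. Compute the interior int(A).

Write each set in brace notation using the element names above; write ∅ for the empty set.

{d}

open subsets of A: ∅, {d}; so int(A) = {d}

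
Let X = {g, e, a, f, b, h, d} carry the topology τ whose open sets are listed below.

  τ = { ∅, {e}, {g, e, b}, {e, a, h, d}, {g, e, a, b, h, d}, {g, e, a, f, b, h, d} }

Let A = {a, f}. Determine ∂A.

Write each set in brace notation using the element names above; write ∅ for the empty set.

{a, f, h, d}

opens ⊆ A: ∅; union → int = ∅
complement {g, e, b, h, d}; its interior {g, e, b}; cl(A) = X∖{g, e, b} = {a, f, h, d}
boundary = {a, f, h, d} ∖ ∅ = {a, f, h, d}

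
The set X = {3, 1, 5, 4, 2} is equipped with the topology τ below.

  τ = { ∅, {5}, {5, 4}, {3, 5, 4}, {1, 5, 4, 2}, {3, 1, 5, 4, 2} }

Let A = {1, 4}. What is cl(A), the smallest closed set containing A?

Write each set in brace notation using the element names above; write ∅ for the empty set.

X∖A={3, 5, 2}, int(X∖A)={5}, hence cl(A)={3, 1, 4, 2}

{3, 1, 4, 2}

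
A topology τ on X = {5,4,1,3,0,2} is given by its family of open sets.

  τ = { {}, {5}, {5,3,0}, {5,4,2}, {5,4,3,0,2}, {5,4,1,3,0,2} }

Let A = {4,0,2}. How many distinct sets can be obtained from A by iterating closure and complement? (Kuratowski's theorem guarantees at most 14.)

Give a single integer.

6

complement {5,1,3}; its interior {5}; cl(A) = X∖{5} = {4,1,3,0,2}
With k = closure, c = complement:
  1. A     = {4,0,2}
  2. kA    = {4,1,3,0,2}
  3. cA    = {5,1,3}
  4. ckA   = {5}
  5. kcA   = {5,4,1,3,0,2}
  6. ckcA  = {}
k, c of each give nothing new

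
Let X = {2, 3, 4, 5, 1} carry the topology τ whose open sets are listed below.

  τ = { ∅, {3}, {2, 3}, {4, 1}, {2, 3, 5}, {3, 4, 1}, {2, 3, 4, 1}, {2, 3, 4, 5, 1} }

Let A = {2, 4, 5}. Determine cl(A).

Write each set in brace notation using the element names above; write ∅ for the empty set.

X∖A={3, 1}, int(X∖A)={3}, hence cl(A)={2, 4, 5, 1}

{2, 4, 5, 1}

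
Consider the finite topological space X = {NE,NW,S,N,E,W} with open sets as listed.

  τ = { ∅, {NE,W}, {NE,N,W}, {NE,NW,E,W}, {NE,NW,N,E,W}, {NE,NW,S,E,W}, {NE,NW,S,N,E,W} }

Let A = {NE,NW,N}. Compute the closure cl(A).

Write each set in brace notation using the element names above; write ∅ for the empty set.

{NE,NW,S,N,E,W}

cl via duality: int({S,E,W}) = ∅, so X∖∅ = {NE,NW,S,N,E,W}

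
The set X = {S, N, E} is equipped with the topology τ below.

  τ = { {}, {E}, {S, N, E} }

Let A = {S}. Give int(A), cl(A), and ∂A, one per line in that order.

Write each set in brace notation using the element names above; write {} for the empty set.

interior: largest open inside A is {} (from {})
cl via duality: int({N, E}) = {E}, so X∖{E} = {S, N}
cl∖int = {S, N}

int(A) = {}
cl(A)  = {S, N}
∂A     = {S, N}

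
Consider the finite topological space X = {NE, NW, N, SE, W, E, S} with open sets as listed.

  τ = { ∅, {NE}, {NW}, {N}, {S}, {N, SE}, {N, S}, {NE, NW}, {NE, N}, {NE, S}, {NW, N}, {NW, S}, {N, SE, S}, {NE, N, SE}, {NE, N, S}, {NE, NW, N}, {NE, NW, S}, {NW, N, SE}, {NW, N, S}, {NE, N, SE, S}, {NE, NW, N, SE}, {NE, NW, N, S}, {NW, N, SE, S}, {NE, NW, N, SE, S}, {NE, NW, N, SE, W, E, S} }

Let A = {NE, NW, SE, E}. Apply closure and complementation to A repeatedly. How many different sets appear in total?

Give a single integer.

complement {N, W, S}; its interior {N, S}; cl(A) = X∖{N, S} = {NE, NW, SE, W, E}
With k = closure, c = complement:
  1. A     = {NE, NW, SE, E}
  2. kA    = {NE, NW, SE, W, E}
  3. cA    = {N, W, S}
  4. ckA   = {N, S}
  5. kcA   = {N, SE, W, E, S}
  6. ckcA  = {NE, NW}
  7. kckcA = {NE, NW, W, E}
  8. ckckcA = {N, SE, S}
k, c of each give nothing new

8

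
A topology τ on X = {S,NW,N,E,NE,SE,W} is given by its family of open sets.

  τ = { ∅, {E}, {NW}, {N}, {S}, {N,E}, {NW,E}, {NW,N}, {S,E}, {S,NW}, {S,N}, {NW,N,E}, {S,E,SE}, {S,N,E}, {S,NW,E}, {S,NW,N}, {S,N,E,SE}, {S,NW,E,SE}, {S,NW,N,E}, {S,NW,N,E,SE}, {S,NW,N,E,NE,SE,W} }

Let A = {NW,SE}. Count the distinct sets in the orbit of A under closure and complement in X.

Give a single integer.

X∖A={S,N,E,NE,W}, int(X∖A)={S,N,E}, hence cl(A)={NW,NE,SE,W}
Orbit (k=closure, c=complement):
  1. A     = {NW,SE}
  2. kA    = {NW,NE,SE,W}
  3. cA    = {S,N,E,NE,W}
  4. ckA   = {S,N,E}
  5. kcA   = {S,N,E,NE,SE,W}
  6. ckcA  = {NW}
  7. kckcA = {NW,NE,W}
  8. ckckcA = {S,N,E,SE}
(closed under both — stop)

8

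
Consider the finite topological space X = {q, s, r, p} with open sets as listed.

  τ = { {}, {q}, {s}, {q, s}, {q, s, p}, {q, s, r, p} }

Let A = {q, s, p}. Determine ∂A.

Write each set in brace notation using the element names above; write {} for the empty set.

{r}

interior: largest open inside A is {q, s, p} (from {}, {q}, {s}, {q, s}, {q, s, p})
cl via duality: int({r}) = {}, so X∖{} = {q, s, r, p}
cl∖int = {r}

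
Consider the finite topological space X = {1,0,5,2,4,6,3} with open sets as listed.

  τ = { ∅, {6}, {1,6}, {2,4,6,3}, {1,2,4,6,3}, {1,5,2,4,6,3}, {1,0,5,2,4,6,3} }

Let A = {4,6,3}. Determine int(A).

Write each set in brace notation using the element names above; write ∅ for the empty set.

{6}

U open, U⊆A: ∅, {6}. int(A) = ⋃ = {6}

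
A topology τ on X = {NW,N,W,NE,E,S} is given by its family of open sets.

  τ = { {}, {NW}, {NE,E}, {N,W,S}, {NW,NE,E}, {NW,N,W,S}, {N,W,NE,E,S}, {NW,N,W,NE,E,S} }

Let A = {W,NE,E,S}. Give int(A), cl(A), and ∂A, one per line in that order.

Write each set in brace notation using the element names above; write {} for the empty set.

int(A) = {NE,E}
cl(A)  = {N,W,NE,E,S}
∂A     = {N,W,S}

open subsets of A: {}, {NE,E}; so int(A) = {NE,E}
closure: X∖int(X∖A) = X∖{NW} = {N,W,NE,E,S}
∂A = {N,W,NE,E,S} minus {NE,E} = {N,W,S}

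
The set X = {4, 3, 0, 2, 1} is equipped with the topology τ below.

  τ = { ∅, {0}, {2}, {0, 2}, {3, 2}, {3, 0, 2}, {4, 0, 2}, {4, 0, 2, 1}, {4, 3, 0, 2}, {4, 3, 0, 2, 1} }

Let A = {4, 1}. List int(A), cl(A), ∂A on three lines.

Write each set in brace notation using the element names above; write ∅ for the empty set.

int(A) = ∅
cl(A)  = {4, 1}
∂A     = {4, 1}

opens ⊆ A: ∅; union → int = ∅
complement {3, 0, 2}; its interior {3, 0, 2}; cl(A) = X∖{3, 0, 2} = {4, 1}
boundary = {4, 1} ∖ ∅ = {4, 1}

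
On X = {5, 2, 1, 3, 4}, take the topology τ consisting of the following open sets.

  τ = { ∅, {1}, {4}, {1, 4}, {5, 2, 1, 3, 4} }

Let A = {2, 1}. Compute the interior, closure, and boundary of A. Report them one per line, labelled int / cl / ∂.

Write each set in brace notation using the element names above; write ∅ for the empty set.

interior: largest open inside A is {1} (from ∅, {1})
cl via duality: int({5, 3, 4}) = {4}, so X∖{4} = {5, 2, 1, 3}
cl∖int = {5, 2, 3}

int(A) = {1}
cl(A)  = {5, 2, 1, 3}
∂A     = {5, 2, 3}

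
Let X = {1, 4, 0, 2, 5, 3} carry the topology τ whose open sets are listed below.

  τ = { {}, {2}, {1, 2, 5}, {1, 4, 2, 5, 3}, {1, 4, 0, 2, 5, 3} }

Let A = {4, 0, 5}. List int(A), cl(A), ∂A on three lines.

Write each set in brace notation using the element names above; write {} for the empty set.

int(A) = {}
cl(A)  = {1, 4, 0, 5, 3}
∂A     = {1, 4, 0, 5, 3}

open subsets of A: {}; so int(A) = {}
closure: X∖int(X∖A) = X∖{2} = {1, 4, 0, 5, 3}
∂A = {1, 4, 0, 5, 3} minus {} = {1, 4, 0, 5, 3}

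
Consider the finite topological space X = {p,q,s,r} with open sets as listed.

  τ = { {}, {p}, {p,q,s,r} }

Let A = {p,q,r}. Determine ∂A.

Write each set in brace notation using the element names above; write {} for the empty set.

{q,s,r}

interior: largest open inside A is {p} (from {}, {p})
cl via duality: int({s}) = {}, so X∖{} = {p,q,s,r}
cl∖int = {q,s,r}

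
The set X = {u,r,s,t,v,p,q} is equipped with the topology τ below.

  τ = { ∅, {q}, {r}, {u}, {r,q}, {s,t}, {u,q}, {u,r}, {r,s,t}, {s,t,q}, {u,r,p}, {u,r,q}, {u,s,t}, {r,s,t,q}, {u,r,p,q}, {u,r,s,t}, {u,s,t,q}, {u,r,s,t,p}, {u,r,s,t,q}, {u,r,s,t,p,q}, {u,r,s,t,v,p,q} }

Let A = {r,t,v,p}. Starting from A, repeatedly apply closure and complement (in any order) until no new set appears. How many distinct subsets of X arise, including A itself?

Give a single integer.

10

cl via duality: int({u,s,q}) = {u,q}, so X∖{u,q} = {r,s,t,v,p}
Write k for closure, c for complement:
  1. A     = {r,t,v,p}
  2. kA    = {r,s,t,v,p}
  3. cA    = {u,s,q}
  4. ckA   = {u,q}
  5. kcA   = {u,s,t,v,p,q}
  6. kckA  = {u,v,p,q}
  7. ckcA  = {r}
  8. ckckA = {r,s,t}
  9. kckcA = {r,v,p}
  10. ckckcA = {u,s,t,q}
applying k or c yields no new set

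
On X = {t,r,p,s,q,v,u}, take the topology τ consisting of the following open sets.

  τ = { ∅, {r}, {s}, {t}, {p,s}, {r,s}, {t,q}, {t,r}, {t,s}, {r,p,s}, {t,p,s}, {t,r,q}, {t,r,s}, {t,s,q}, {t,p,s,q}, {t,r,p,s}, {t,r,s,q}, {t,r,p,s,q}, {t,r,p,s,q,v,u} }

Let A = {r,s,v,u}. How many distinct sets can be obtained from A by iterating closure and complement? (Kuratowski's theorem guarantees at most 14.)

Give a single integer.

8

X∖A={t,p,q}, int(X∖A)={t,q}, hence cl(A)={r,p,s,v,u}
Orbit (k=closure, c=complement):
  1. A     = {r,s,v,u}
  2. kA    = {r,p,s,v,u}
  3. cA    = {t,p,q}
  4. ckA   = {t,q}
  5. kcA   = {t,p,q,v,u}
  6. kckA  = {t,q,v,u}
  7. ckcA  = {r,s}
  8. ckckA = {r,p,s}
(closed under both — stop)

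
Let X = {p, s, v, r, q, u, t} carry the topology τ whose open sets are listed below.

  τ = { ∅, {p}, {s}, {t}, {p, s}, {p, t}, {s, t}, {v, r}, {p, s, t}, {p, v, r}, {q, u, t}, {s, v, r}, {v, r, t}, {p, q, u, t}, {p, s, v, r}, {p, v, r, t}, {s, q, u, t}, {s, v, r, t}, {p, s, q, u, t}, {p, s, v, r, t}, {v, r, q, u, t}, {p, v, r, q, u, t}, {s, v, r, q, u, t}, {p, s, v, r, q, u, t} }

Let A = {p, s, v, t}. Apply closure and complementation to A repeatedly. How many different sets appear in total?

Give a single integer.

8

closure: X∖int(X∖A) = X∖∅ = {p, s, v, r, q, u, t}
Let k=closure and c=complement:
  1. A     = {p, s, v, t}
  2. kA    = {p, s, v, r, q, u, t}
  3. cA    = {r, q, u}
  4. ckA   = ∅
  5. kcA   = {v, r, q, u}
  6. ckcA  = {p, s, t}
  7. kckcA = {p, s, q, u, t}
  8. ckckcA = {v, r}
— saturated at 8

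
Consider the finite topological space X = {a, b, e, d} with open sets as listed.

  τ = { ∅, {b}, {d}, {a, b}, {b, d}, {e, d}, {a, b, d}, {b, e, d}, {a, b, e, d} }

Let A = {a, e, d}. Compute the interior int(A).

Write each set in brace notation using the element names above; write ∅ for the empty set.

opens ⊆ A: ∅, {d}, {e, d}; union → int = {e, d}

{e, d}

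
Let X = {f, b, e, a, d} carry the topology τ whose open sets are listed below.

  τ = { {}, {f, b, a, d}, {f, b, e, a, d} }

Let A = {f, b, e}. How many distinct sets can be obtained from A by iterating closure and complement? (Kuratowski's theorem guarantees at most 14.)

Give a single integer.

4

closure: X∖int(X∖A) = X∖{} = {f, b, e, a, d}
Let k=closure and c=complement:
  1. A     = {f, b, e}
  2. kA    = {f, b, e, a, d}
  3. cA    = {a, d}
  4. ckA   = {}
— saturated at 4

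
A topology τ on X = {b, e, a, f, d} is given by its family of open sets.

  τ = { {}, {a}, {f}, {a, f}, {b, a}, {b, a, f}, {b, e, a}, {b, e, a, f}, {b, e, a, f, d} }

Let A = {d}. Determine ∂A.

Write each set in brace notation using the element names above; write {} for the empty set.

open subsets of A: {}; so int(A) = {}
closure: X∖int(X∖A) = X∖{b, e, a, f} = {d}
∂A = {d} minus {} = {d}

{d}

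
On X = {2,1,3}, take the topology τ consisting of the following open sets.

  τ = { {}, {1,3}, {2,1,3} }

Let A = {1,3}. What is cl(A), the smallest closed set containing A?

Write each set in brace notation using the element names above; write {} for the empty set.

{2,1,3}

cl via duality: int({2}) = {}, so X∖{} = {2,1,3}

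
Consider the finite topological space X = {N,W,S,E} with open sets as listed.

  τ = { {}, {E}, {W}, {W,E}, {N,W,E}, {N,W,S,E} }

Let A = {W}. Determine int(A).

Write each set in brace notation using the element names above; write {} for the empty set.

opens ⊆ A: {}, {W}; union → int = {W}

{W}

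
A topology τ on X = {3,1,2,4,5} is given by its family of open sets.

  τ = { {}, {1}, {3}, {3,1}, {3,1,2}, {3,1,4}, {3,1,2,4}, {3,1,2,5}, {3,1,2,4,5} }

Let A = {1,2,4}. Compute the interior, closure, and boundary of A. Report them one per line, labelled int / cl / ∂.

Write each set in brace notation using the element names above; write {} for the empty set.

int(A) = {1}
cl(A)  = {1,2,4,5}
∂A     = {2,4,5}

U open, U⊆A: {}, {1}. int(A) = ⋃ = {1}
X∖A={3,5}, int(X∖A)={3}, hence cl(A)={1,2,4,5}
∂A: remove int from cl → {2,4,5}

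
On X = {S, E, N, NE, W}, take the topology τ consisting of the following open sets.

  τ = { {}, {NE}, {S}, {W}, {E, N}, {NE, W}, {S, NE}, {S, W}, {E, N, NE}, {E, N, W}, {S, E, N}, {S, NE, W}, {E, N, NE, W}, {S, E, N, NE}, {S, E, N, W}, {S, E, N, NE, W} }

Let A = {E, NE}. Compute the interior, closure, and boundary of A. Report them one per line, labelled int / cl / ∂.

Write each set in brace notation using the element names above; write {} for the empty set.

opens ⊆ A: {}, {NE}; union → int = {NE}
complement {S, N, W}; its interior {S, W}; cl(A) = X∖{S, W} = {E, N, NE}
boundary = {E, N, NE} ∖ {NE} = {E, N}

int(A) = {NE}
cl(A)  = {E, N, NE}
∂A     = {E, N}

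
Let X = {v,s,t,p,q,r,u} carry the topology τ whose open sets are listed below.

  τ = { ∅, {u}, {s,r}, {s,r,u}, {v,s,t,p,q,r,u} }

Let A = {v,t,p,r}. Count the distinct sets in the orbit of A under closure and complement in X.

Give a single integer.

8

cl via duality: int({s,q,u}) = {u}, so X∖{u} = {v,s,t,p,q,r}
Write k for closure, c for complement:
  1. A     = {v,t,p,r}
  2. kA    = {v,s,t,p,q,r}
  3. cA    = {s,q,u}
  4. ckA   = {u}
  5. kcA   = {v,s,t,p,q,r,u}
  6. kckA  = {v,t,p,q,u}
  7. ckcA  = ∅
  8. ckckA = {s,r}
applying k or c yields no new set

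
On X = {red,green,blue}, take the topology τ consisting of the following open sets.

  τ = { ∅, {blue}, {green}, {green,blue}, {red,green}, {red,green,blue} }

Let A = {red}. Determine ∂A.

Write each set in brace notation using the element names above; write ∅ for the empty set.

{red}

interior: largest open inside A is ∅ (from ∅)
cl via duality: int({green,blue}) = {green,blue}, so X∖{green,blue} = {red}
cl∖int = {red}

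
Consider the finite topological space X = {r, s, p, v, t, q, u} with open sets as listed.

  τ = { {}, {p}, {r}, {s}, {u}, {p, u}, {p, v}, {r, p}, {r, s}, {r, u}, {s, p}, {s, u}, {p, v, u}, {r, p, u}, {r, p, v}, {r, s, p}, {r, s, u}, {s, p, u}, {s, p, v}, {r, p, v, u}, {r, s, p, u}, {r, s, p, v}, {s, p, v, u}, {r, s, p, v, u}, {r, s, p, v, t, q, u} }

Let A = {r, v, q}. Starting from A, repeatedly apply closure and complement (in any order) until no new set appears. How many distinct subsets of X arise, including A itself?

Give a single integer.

X∖A={s, p, t, u}, int(X∖A)={s, p, u}, hence cl(A)={r, v, t, q}
Orbit (k=closure, c=complement):
  1. A     = {r, v, q}
  2. kA    = {r, v, t, q}
  3. cA    = {s, p, t, u}
  4. ckA   = {s, p, u}
  5. kcA   = {s, p, v, t, q, u}
  6. ckcA  = {r}
  7. kckcA = {r, t, q}
  8. ckckcA = {s, p, v, u}
(closed under both — stop)

8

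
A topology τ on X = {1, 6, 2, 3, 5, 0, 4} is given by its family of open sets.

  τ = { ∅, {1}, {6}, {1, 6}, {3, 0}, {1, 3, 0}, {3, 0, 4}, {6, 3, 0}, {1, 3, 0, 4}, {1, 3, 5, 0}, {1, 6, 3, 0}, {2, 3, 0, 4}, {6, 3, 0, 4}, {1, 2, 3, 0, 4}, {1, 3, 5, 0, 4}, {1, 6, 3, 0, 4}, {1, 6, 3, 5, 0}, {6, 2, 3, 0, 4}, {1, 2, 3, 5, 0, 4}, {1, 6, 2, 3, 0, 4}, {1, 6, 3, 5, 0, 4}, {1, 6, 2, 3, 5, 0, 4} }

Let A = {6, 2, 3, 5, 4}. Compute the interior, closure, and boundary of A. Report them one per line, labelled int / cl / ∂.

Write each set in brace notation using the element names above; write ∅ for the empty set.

int(A) = {6}
cl(A)  = {6, 2, 3, 5, 0, 4}
∂A     = {2, 3, 5, 0, 4}

interior: largest open inside A is {6} (from ∅, {6})
cl via duality: int({1, 0}) = {1}, so X∖{1} = {6, 2, 3, 5, 0, 4}
cl∖int = {2, 3, 5, 0, 4}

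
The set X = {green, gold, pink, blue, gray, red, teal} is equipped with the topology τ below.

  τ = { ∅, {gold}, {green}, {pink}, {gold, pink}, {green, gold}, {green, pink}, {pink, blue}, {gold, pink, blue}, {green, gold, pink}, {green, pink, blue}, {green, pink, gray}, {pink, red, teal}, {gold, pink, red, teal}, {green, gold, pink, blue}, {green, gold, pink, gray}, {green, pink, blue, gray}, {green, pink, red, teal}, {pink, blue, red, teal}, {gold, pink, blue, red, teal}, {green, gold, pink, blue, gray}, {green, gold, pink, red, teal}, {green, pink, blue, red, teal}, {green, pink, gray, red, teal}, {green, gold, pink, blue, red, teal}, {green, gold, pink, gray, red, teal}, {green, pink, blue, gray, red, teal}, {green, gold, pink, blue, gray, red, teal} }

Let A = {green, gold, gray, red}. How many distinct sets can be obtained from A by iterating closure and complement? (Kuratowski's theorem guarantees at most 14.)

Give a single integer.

8

closure: X∖int(X∖A) = X∖{pink, blue} = {green, gold, gray, red, teal}
Let k=closure and c=complement:
  1. A     = {green, gold, gray, red}
  2. kA    = {green, gold, gray, red, teal}
  3. cA    = {pink, blue, teal}
  4. ckA   = {pink, blue}
  5. kcA   = {pink, blue, gray, red, teal}
  6. ckcA  = {green, gold}
  7. kckcA = {green, gold, gray}
  8. ckckcA = {pink, blue, red, teal}
— saturated at 8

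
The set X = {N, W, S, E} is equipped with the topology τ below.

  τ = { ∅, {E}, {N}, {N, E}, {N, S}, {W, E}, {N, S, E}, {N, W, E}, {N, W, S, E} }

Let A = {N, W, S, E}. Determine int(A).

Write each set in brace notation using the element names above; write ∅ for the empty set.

{N, W, S, E}

U open, U⊆A: ∅, {N}, {E}, {N, S}, {N, E}, {W, E}, {N, S, E}, {N, W, E}, {N, W, S, E}. int(A) = ⋃ = {N, W, S, E}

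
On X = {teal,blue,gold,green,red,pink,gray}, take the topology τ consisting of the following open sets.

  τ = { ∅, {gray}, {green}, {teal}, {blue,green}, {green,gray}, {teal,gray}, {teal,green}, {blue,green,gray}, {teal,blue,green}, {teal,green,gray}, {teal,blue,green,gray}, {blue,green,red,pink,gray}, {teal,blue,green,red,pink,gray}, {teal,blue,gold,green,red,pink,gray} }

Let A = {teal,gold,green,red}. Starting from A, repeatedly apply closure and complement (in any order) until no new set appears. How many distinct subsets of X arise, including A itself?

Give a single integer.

complement {blue,pink,gray}; its interior {gray}; cl(A) = X∖{gray} = {teal,blue,gold,green,red,pink}
With k = closure, c = complement:
  1. A     = {teal,gold,green,red}
  2. kA    = {teal,blue,gold,green,red,pink}
  3. cA    = {blue,pink,gray}
  4. ckA   = {gray}
  5. kcA   = {blue,gold,red,pink,gray}
  6. kckA  = {gold,red,pink,gray}
  7. ckcA  = {teal,green}
  8. ckckA = {teal,blue,green}
k, c of each give nothing new

8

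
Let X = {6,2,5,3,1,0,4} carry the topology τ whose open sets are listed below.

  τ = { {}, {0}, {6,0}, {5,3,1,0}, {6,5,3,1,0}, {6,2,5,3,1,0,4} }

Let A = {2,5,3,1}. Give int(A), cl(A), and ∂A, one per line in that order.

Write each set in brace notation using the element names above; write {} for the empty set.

int(A) = {}
cl(A)  = {2,5,3,1,4}
∂A     = {2,5,3,1,4}

interior: largest open inside A is {} (from {})
cl via duality: int({6,0,4}) = {6,0}, so X∖{6,0} = {2,5,3,1,4}
cl∖int = {2,5,3,1,4}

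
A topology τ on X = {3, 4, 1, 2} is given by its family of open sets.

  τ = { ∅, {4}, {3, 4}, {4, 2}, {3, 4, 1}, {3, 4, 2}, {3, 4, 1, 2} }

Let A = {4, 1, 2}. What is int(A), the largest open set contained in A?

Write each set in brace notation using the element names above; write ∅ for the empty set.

open subsets of A: ∅, {4}, {4, 2}; so int(A) = {4, 2}

{4, 2}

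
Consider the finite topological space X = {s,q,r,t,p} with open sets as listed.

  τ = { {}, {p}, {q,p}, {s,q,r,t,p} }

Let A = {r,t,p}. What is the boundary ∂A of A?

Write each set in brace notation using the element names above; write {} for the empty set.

opens ⊆ A: {}, {p}; union → int = {p}
complement {s,q}; its interior {}; cl(A) = X∖{} = {s,q,r,t,p}
boundary = {s,q,r,t,p} ∖ {p} = {s,q,r,t}

{s,q,r,t}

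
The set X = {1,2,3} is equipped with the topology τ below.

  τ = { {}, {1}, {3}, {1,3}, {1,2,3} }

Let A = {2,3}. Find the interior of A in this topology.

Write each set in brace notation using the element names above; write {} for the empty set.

open subsets of A: {}, {3}; so int(A) = {3}

{3}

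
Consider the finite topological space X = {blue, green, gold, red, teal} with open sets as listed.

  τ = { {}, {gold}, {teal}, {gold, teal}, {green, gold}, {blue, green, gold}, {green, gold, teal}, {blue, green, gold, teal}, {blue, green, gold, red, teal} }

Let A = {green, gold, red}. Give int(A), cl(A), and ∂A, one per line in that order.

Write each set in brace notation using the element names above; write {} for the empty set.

int(A) = {green, gold}
cl(A)  = {blue, green, gold, red}
∂A     = {blue, red}

U open, U⊆A: {}, {gold}, {green, gold}. int(A) = ⋃ = {green, gold}
X∖A={blue, teal}, int(X∖A)={teal}, hence cl(A)={blue, green, gold, red}
∂A: remove int from cl → {blue, red}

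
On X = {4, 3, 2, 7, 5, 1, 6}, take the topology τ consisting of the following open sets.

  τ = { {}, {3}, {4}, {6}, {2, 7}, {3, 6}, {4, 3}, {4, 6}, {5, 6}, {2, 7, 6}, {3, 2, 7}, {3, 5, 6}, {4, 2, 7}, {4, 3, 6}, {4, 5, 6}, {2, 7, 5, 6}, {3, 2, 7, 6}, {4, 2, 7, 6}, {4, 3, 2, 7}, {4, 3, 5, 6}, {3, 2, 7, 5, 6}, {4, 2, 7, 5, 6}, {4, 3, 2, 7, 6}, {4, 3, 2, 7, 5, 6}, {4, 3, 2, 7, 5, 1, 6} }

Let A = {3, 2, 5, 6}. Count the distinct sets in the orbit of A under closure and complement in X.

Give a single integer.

10

cl via duality: int({4, 7, 1}) = {4}, so X∖{4} = {3, 2, 7, 5, 1, 6}
Write k for closure, c for complement:
  1. A     = {3, 2, 5, 6}
  2. kA    = {3, 2, 7, 5, 1, 6}
  3. cA    = {4, 7, 1}
  4. ckA   = {4}
  5. kcA   = {4, 2, 7, 1}
  6. kckA  = {4, 1}
  7. ckcA  = {3, 5, 6}
  8. ckckA = {3, 2, 7, 5, 6}
  9. kckcA = {3, 5, 1, 6}
  10. ckckcA = {4, 2, 7}
applying k or c yields no new set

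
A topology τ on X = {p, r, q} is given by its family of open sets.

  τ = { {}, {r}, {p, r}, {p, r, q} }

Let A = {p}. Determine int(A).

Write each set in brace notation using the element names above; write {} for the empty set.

{}

interior: largest open inside A is {} (from {})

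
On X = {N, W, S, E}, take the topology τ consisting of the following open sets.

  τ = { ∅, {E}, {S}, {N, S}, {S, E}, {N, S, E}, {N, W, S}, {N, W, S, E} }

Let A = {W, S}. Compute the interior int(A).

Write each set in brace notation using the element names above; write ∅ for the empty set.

opens ⊆ A: ∅, {S}; union → int = {S}

{S}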